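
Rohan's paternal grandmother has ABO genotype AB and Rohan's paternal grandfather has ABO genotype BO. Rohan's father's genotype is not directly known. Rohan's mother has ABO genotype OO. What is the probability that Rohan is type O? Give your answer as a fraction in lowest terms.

1/4

Rohan's father's ABO genotype from AB × BO: 1/4 AB, 1/4 AO, 1/4 BB, 1/4 BO.
Crossing each possibility with the mother OO and summing P(type O): 1/4·0 + 1/4·1/2 + 1/4·0 + 1/4·1/2 = 1/4.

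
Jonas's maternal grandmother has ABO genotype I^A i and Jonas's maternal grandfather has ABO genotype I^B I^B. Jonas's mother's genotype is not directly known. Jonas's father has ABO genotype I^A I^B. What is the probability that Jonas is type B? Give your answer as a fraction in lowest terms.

Jonas's mother's ABO genotype from I^A i × I^B I^B: 1/2 I^A I^B, 1/2 I^B i.
Crossing each possibility with the father I^A I^B and summing P(type B): 1/2·1/4 + 1/2·1/2 = 3/8.

3/8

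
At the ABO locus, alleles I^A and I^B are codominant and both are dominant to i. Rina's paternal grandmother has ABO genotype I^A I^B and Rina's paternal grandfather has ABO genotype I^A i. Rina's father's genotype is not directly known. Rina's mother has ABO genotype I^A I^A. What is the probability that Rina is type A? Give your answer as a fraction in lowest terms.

3/4

Rina's father's ABO genotype from I^A I^B × I^A i: 1/4 I^A I^A, 1/4 I^A I^B, 1/4 I^A i, 1/4 I^B i.
Crossing each possibility with the mother I^A I^A and summing P(type A): 1/4·1 + 1/4·1/2 + 1/4·1 + 1/4·1/2 = 3/4.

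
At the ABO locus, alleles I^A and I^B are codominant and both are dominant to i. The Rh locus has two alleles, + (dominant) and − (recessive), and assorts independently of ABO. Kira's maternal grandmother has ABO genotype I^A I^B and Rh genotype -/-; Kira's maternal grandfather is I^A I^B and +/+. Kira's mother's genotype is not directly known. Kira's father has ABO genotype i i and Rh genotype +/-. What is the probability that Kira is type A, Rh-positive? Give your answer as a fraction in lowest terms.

Kira's mother's ABO genotype from I^A I^B × I^A I^B: 1/4 I^A I^A, 1/2 I^A I^B, 1/4 I^B I^B.
Crossing each possibility with the father i i and summing P(type A): 1/4·1 + 1/2·1/2 + 1/4·0 = 1/2.
Similarly for Rh via the mother's Rh distribution: P(Rh+) = 3/4.
Independent loci: 1/2 × 3/4 = 3/8.

3/8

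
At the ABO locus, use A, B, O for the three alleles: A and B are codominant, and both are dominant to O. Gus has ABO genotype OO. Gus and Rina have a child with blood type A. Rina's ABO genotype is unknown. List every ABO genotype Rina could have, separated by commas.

For each candidate genotype of Rina, check whether crossing it with OO can produce every observed child phenotype.
  AA → possible child types {A} ✓
  AB → possible child types {A, B} ✓
  AO → possible child types {O, A} ✓
  BB → possible child types {B} ✗
  BO → possible child types {O, B} ✗
  OO → possible child types {O} ✗

AA, AB, AO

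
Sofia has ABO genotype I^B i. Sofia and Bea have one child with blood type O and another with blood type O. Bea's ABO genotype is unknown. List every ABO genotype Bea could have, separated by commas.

I^A i, I^B i, i i

For each candidate genotype of Bea, check whether crossing it with I^B i can produce every observed child phenotype.
  I^A I^A → possible child types {A, AB} ✗
  I^A I^B → possible child types {A, B, AB} ✗
  I^A i → possible child types {O, A, B, AB} ✓
  I^B I^B → possible child types {B} ✗
  I^B i → possible child types {O, B} ✓
  i i → possible child types {O, B} ✓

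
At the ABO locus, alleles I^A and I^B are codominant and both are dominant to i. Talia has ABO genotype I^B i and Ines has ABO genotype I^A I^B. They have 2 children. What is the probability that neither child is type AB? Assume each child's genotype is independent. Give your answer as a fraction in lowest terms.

9/16

ABO cross I^B i × I^A I^B → 1/4 A, 1/2 B, 1/4 AB.
So P(type AB) = 1/4 per child.
P(not type AB) = 3/4 for one child; (3/4)^2 = 9/16.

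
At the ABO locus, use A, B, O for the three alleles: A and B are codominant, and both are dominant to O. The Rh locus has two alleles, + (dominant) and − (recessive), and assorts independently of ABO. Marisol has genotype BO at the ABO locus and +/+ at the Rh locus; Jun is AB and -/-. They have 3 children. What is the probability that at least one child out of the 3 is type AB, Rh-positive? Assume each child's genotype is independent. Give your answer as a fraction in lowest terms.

ABO cross BO × AB → 1/4 A, 1/2 B, 1/4 AB.
Rh cross +/+ × -/- → 1 Rh+; so P(type AB, Rh-positive) = 1/4 × 1 = 1/4 per child.
P(none) = (3/4)^3 = 27/64; P(at least one) = 1 − 27/64 = 37/64.

37/64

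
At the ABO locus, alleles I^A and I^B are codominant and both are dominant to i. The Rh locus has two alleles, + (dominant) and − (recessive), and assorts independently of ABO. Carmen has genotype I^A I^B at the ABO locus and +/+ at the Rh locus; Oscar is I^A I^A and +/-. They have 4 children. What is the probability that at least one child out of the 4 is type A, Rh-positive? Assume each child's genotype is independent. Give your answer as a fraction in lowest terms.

ABO cross I^A I^B × I^A I^A → 1/2 A, 1/2 AB.
Rh cross +/+ × +/- → 1 Rh+; so P(type A, Rh-positive) = 1/2 × 1 = 1/2 per child.
P(none) = (1/2)^4 = 1/16; P(at least one) = 1 − 1/16 = 15/16.

15/16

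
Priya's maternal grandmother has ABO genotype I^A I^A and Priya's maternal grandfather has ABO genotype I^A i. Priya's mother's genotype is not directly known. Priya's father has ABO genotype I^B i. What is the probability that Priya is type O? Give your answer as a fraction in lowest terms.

Priya's mother's ABO genotype from I^A I^A × I^A i: 1/2 I^A I^A, 1/2 I^A i.
Crossing each possibility with the father I^B i and summing P(type O): 1/2·0 + 1/2·1/4 = 1/8.

1/8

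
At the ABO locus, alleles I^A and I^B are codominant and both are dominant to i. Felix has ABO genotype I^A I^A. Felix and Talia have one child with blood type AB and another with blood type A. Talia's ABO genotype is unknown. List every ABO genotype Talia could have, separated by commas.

For each candidate genotype of Talia, check whether crossing it with I^A I^A can produce every observed child phenotype.
  I^A I^A → possible child types {A} ✗
  I^A I^B → possible child types {A, AB} ✓
  I^A i → possible child types {A} ✗
  I^B I^B → possible child types {AB} ✗
  I^B i → possible child types {A, AB} ✓
  i i → possible child types {A} ✗

I^A I^B, I^B i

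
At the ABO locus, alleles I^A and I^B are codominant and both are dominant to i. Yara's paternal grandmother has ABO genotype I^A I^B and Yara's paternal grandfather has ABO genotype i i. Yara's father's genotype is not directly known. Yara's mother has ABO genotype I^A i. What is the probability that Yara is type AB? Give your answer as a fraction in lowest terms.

1/8

Yara's father's ABO genotype from I^A I^B × i i: 1/2 I^A i, 1/2 I^B i.
Crossing each possibility with the mother I^A i and summing P(type AB): 1/2·0 + 1/2·1/4 = 1/8.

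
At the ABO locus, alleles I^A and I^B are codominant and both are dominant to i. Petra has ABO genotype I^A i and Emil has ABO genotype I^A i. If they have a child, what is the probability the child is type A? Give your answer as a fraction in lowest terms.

3/4

ABO cross I^A i × I^A i → offspring phenotypes: 1/4 O, 3/4 A.
So P(type A) = 3/4.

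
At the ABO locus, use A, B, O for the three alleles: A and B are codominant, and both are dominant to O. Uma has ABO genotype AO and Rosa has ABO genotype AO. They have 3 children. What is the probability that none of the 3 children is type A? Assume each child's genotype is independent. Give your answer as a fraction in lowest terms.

1/64

ABO cross AO × AO → 1/4 O, 3/4 A.
So P(type A) = 3/4 per child.
P(not type A) = 1/4 for one child; (1/4)^3 = 1/64.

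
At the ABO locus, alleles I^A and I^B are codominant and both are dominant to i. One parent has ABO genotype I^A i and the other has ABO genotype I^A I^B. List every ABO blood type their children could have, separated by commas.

A, B, AB

Gametes from I^A i × I^A I^B give offspring ABO genotypes I^A I^A, I^A I^B, I^A i, I^B i, i.e. phenotypes A, B, AB.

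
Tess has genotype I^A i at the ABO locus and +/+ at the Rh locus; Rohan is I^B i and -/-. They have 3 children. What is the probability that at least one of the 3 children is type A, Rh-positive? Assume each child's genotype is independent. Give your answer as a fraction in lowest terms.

37/64

ABO cross I^A i × I^B i → 1/4 O, 1/4 A, 1/4 B, 1/4 AB.
Rh cross +/+ × -/- → 1 Rh+; so P(type A, Rh-positive) = 1/4 × 1 = 1/4 per child.
P(none) = (3/4)^3 = 27/64; P(at least one) = 1 − 27/64 = 37/64.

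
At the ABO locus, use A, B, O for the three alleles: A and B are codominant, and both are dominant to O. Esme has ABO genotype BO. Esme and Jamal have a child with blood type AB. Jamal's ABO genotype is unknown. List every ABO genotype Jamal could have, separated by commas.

For each candidate genotype of Jamal, check whether crossing it with BO can produce every observed child phenotype.
  AA → possible child types {A, AB} ✓
  AB → possible child types {A, B, AB} ✓
  AO → possible child types {O, A, B, AB} ✓
  BB → possible child types {B} ✗
  BO → possible child types {O, B} ✗
  OO → possible child types {O, B} ✗

AA, AB, AO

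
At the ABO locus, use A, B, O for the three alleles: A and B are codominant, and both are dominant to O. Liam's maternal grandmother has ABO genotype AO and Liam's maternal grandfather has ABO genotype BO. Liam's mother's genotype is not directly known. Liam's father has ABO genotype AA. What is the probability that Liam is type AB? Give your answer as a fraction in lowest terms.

1/4

Liam's mother's ABO genotype from AO × BO: 1/4 AB, 1/4 AO, 1/4 BO, 1/4 OO.
Crossing each possibility with the father AA and summing P(type AB): 1/4·1/2 + 1/4·0 + 1/4·1/2 + 1/4·0 = 1/4.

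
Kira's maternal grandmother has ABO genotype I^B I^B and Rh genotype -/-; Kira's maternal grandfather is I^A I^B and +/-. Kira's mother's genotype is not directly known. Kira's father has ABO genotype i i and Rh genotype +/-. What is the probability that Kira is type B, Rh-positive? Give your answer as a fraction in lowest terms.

15/32

Kira's mother's ABO genotype from I^B I^B × I^A I^B: 1/2 I^A I^B, 1/2 I^B I^B.
Crossing each possibility with the father i i and summing P(type B): 1/2·1/2 + 1/2·1 = 3/4.
Similarly for Rh via the mother's Rh distribution: P(Rh+) = 5/8.
Independent loci: 3/4 × 5/8 = 15/32.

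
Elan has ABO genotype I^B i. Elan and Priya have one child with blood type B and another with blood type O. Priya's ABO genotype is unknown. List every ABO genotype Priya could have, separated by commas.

I^A i, I^B i, i i

For each candidate genotype of Priya, check whether crossing it with I^B i can produce every observed child phenotype.
  I^A I^A → possible child types {A, AB} ✗
  I^A I^B → possible child types {A, B, AB} ✗
  I^A i → possible child types {O, A, B, AB} ✓
  I^B I^B → possible child types {B} ✗
  I^B i → possible child types {O, B} ✓
  i i → possible child types {O, B} ✓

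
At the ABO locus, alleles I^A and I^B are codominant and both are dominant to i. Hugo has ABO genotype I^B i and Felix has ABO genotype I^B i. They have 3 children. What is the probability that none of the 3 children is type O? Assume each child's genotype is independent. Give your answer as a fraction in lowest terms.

27/64

ABO cross I^B i × I^B i → 1/4 O, 3/4 B.
So P(type O) = 1/4 per child.
P(not type O) = 3/4 for one child; (3/4)^3 = 27/64.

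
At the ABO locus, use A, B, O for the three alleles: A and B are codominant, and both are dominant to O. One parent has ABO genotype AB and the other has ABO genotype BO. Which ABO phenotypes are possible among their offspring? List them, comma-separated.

A, B, AB

Gametes from AB × BO give offspring ABO genotypes AB, AO, BB, BO, i.e. phenotypes A, B, AB.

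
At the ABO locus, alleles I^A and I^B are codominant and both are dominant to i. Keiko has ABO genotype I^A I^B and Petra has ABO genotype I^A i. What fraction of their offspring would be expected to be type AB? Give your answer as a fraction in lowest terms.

ABO cross I^A I^B × I^A i → offspring phenotypes: 1/2 A, 1/4 B, 1/4 AB.
So P(type AB) = 1/4.

1/4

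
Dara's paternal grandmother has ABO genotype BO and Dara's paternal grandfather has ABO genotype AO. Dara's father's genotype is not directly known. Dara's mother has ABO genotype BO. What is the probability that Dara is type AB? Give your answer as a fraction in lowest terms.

1/8

Dara's father's ABO genotype from BO × AO: 1/4 AB, 1/4 AO, 1/4 BO, 1/4 OO.
Crossing each possibility with the mother BO and summing P(type AB): 1/4·1/4 + 1/4·1/4 + 1/4·0 + 1/4·0 = 1/8.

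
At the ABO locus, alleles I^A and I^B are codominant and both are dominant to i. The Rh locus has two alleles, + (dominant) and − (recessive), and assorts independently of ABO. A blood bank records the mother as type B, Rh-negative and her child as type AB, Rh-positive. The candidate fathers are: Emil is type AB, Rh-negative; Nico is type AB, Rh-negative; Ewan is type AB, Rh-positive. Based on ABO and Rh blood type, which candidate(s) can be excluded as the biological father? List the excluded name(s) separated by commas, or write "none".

Emil, Nico

A candidate is excluded only if no genotype consistent with his phenotype could produce a type AB, Rh-positive child with a type B, Rh-negative mother.
Emil (type AB, Rh-): no genotype consistent with that phenotype can produce a type-AB Rh+ child with a type-B mother.
Nico (type AB, Rh-): no genotype consistent with that phenotype can produce a type-AB Rh+ child with a type-B mother.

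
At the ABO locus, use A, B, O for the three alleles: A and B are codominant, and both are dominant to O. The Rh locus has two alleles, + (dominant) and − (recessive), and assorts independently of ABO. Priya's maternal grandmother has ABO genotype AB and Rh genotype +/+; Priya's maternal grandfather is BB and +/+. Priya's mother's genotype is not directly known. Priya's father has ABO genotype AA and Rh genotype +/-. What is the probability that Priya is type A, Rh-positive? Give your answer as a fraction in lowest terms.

1/4

Priya's mother's ABO genotype from AB × BB: 1/2 AB, 1/2 BB.
Crossing each possibility with the father AA and summing P(type A): 1/2·1/2 + 1/2·0 = 1/4.
Similarly for Rh via the mother's Rh distribution: P(Rh+) = 1.
Independent loci: 1/4 × 1 = 1/4.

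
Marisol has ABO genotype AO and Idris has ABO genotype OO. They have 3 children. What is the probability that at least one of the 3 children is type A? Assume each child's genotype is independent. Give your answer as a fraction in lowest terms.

ABO cross AO × OO → 1/2 O, 1/2 A.
So P(type A) = 1/2 per child.
P(none) = (1/2)^3 = 1/8; P(at least one) = 1 − 1/8 = 7/8.

7/8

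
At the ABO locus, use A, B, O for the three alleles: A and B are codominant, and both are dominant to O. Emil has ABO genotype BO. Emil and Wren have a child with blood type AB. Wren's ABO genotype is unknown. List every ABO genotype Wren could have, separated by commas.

For each candidate genotype of Wren, check whether crossing it with BO can produce every observed child phenotype.
  AA → possible child types {A, AB} ✓
  AB → possible child types {A, B, AB} ✓
  AO → possible child types {O, A, B, AB} ✓
  BB → possible child types {B} ✗
  BO → possible child types {O, B} ✗
  OO → possible child types {O, B} ✗

AA, AB, AO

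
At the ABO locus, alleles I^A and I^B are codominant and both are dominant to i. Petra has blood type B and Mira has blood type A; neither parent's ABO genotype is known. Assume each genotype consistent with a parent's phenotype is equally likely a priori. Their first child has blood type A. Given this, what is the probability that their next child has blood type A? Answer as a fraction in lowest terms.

Possible genotypes: Petra ∈ {I^B I^B, I^B i}; Mira ∈ {I^A I^A, I^A i}.
Weight each parental genotype pair by prior × P(type-A child):
  I^B i × I^A I^A: posterior weight 2/3; P(next child type A) = 1/2.
  I^B i × I^A i: posterior weight 1/3; P(next child type A) = 1/4.
Weighted sum = 5/12.

5/12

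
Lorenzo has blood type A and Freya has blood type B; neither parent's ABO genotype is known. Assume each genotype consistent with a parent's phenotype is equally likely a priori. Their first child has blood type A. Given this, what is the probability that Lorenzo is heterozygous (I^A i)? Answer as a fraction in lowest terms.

Possible genotypes: Lorenzo ∈ {I^A I^A, I^A i}; Freya ∈ {I^B I^B, I^B i}.
Weight each parental genotype pair by prior × P(type-A child):
  I^A I^A × I^B i: posterior weight 2/3.
  I^A i × I^B i: posterior weight 1/3.
Sum the posterior weight over pairs where Lorenzo is I^A i: 1/3.

1/3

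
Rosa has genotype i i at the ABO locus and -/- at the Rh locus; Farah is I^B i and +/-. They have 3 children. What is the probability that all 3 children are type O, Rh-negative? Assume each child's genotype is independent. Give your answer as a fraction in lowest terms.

ABO cross i i × I^B i → 1/2 O, 1/2 B.
Rh cross -/- × +/- → 1/2 Rh+, 1/2 Rh-; so P(type O, Rh-negative) = 1/2 × 1/2 = 1/4 per child.
All 3 independent: (1/4)^3 = 1/64.

1/64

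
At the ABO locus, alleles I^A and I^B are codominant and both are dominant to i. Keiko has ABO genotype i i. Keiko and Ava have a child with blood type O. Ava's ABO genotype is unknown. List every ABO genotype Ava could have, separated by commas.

For each candidate genotype of Ava, check whether crossing it with i i can produce every observed child phenotype.
  I^A I^A → possible child types {A} ✗
  I^A I^B → possible child types {A, B} ✗
  I^A i → possible child types {O, A} ✓
  I^B I^B → possible child types {B} ✗
  I^B i → possible child types {O, B} ✓
  i i → possible child types {O} ✓

I^A i, I^B i, i i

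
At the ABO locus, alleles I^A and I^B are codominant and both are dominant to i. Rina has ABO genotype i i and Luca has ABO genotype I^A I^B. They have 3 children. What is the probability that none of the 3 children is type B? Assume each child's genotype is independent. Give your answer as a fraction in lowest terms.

1/8

ABO cross i i × I^A I^B → 1/2 A, 1/2 B.
So P(type B) = 1/2 per child.
P(not type B) = 1/2 for one child; (1/2)^3 = 1/8.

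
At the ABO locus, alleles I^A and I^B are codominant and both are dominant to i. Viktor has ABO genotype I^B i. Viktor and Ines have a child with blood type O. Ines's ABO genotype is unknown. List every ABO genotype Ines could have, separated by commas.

For each candidate genotype of Ines, check whether crossing it with I^B i can produce every observed child phenotype.
  I^A I^A → possible child types {A, AB} ✗
  I^A I^B → possible child types {A, B, AB} ✗
  I^A i → possible child types {O, A, B, AB} ✓
  I^B I^B → possible child types {B} ✗
  I^B i → possible child types {O, B} ✓
  i i → possible child types {O, B} ✓

I^A i, I^B i, i i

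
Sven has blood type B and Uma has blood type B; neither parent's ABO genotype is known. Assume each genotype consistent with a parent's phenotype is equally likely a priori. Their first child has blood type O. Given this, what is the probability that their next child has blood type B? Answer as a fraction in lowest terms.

Possible genotypes: Sven ∈ {I^B I^B, I^B i}; Uma ∈ {I^B I^B, I^B i}.
Weight each parental genotype pair by prior × P(type-O child):
  I^B i × I^B i: posterior weight 1; P(next child type B) = 3/4.
Weighted sum = 3/4.

3/4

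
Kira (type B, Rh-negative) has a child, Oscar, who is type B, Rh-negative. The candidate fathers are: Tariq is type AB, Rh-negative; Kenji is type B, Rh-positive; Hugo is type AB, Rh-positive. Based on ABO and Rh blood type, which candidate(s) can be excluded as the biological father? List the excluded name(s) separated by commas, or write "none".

none

A candidate is excluded only if no genotype consistent with his phenotype could produce a type B, Rh-negative child with a type B, Rh-negative mother.
Every candidate has at least one consistent genotype combination, so none can be excluded.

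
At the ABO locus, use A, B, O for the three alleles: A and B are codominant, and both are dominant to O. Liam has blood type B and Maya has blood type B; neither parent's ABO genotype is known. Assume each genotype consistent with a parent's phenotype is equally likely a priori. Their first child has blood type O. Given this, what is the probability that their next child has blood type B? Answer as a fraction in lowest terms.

Possible genotypes: Liam ∈ {BB, BO}; Maya ∈ {BB, BO}.
Weight each parental genotype pair by prior × P(type-O child):
  BO × BO: posterior weight 1; P(next child type B) = 3/4.
Weighted sum = 3/4.

3/4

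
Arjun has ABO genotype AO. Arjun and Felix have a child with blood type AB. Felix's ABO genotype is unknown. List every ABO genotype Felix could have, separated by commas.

For each candidate genotype of Felix, check whether crossing it with AO can produce every observed child phenotype.
  AA → possible child types {A} ✗
  AB → possible child types {A, B, AB} ✓
  AO → possible child types {O, A} ✗
  BB → possible child types {B, AB} ✓
  BO → possible child types {O, A, B, AB} ✓
  OO → possible child types {O, A} ✗

AB, BB, BO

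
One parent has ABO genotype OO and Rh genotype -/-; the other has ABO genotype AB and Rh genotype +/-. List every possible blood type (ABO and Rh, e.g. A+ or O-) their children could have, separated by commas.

Gametes from OO × AB give offspring ABO genotypes AO, BO, i.e. phenotypes A, B.
Rh cross -/- × +/- → phenotypes Rh+, Rh-.
Combining independently: A+, A-, B+, B-.

A+, A-, B+, B-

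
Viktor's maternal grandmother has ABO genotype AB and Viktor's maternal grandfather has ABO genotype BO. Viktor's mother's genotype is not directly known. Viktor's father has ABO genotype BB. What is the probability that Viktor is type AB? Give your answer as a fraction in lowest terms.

Viktor's mother's ABO genotype from AB × BO: 1/4 AB, 1/4 AO, 1/4 BB, 1/4 BO.
Crossing each possibility with the father BB and summing P(type AB): 1/4·1/2 + 1/4·1/2 + 1/4·0 + 1/4·0 = 1/4.

1/4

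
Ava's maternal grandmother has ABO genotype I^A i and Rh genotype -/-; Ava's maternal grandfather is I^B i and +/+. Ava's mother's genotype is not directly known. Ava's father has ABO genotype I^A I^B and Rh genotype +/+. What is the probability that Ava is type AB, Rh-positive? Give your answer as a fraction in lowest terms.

Ava's mother's ABO genotype from I^A i × I^B i: 1/4 I^A I^B, 1/4 I^A i, 1/4 I^B i, 1/4 i i.
Crossing each possibility with the father I^A I^B and summing P(type AB): 1/4·1/2 + 1/4·1/4 + 1/4·1/4 + 1/4·0 = 1/4.
Similarly for Rh via the mother's Rh distribution: P(Rh+) = 1.
Independent loci: 1/4 × 1 = 1/4.

1/4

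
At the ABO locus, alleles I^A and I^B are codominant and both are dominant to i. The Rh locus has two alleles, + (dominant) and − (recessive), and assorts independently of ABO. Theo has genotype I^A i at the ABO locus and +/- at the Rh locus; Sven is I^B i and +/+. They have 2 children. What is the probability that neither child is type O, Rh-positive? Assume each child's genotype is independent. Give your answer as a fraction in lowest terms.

9/16

ABO cross I^A i × I^B i → 1/4 O, 1/4 A, 1/4 B, 1/4 AB.
Rh cross +/- × +/+ → 1 Rh+; so P(type O, Rh-positive) = 1/4 × 1 = 1/4 per child.
P(not type O, Rh-positive) = 3/4 for one child; (3/4)^2 = 9/16.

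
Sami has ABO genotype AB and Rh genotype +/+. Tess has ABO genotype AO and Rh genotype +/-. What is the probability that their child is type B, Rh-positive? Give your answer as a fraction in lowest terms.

1/4

ABO cross AB × AO → offspring phenotypes: 1/2 A, 1/4 B, 1/4 AB.
Rh cross +/+ × +/- → 1 Rh+.
Independent loci: P(type B, Rh-positive) = 1/4 × 1 = 1/4.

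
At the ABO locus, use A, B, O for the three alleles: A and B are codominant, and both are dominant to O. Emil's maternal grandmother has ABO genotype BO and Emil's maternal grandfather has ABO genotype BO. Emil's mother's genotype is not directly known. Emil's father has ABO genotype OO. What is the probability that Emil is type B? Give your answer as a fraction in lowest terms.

Emil's mother's ABO genotype from BO × BO: 1/4 BB, 1/2 BO, 1/4 OO.
Crossing each possibility with the father OO and summing P(type B): 1/4·1 + 1/2·1/2 + 1/4·0 = 1/2.

1/2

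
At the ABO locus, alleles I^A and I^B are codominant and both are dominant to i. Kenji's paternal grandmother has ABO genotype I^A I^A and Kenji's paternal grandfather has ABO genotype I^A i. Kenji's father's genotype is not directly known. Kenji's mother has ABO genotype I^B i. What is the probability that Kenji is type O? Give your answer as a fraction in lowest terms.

1/8

Kenji's father's ABO genotype from I^A I^A × I^A i: 1/2 I^A I^A, 1/2 I^A i.
Crossing each possibility with the mother I^B i and summing P(type O): 1/2·0 + 1/2·1/4 = 1/8.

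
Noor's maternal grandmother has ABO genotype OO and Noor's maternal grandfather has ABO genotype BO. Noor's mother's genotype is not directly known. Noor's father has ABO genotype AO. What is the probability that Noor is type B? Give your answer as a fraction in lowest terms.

1/8

Noor's mother's ABO genotype from OO × BO: 1/2 BO, 1/2 OO.
Crossing each possibility with the father AO and summing P(type B): 1/2·1/4 + 1/2·0 = 1/8.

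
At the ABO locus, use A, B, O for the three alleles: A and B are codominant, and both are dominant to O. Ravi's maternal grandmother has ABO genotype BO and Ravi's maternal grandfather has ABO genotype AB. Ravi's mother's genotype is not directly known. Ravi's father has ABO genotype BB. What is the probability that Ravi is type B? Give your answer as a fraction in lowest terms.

3/4

Ravi's mother's ABO genotype from BO × AB: 1/4 AB, 1/4 AO, 1/4 BB, 1/4 BO.
Crossing each possibility with the father BB and summing P(type B): 1/4·1/2 + 1/4·1/2 + 1/4·1 + 1/4·1 = 3/4.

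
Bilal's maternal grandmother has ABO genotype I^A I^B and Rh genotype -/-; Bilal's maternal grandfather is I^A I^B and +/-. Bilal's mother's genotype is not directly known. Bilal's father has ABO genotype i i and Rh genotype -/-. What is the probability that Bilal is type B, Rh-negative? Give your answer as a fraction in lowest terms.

Bilal's mother's ABO genotype from I^A I^B × I^A I^B: 1/4 I^A I^A, 1/2 I^A I^B, 1/4 I^B I^B.
Crossing each possibility with the father i i and summing P(type B): 1/4·0 + 1/2·1/2 + 1/4·1 = 1/2.
Similarly for Rh via the mother's Rh distribution: P(Rh-) = 3/4.
Independent loci: 1/2 × 3/4 = 3/8.

3/8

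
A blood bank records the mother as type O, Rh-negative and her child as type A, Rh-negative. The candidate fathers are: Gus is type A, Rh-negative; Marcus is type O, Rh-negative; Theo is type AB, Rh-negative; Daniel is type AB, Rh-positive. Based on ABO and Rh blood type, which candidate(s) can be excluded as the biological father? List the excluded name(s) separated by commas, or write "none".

Marcus

A candidate is excluded only if no genotype consistent with his phenotype could produce a type A, Rh-negative child with a type O, Rh-negative mother.
Marcus (type O, Rh-): no genotype consistent with that phenotype can produce a type-A Rh- child with a type-O mother.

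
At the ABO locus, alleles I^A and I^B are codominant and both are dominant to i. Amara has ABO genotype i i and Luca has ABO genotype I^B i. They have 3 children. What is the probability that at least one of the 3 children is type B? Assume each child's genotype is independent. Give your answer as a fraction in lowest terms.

ABO cross i i × I^B i → 1/2 O, 1/2 B.
So P(type B) = 1/2 per child.
P(none) = (1/2)^3 = 1/8; P(at least one) = 1 − 1/8 = 7/8.

7/8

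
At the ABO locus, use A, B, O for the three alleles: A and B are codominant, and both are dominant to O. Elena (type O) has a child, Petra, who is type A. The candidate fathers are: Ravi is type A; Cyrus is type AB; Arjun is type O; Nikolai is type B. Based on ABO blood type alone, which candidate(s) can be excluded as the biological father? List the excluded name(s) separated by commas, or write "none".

Arjun, Nikolai

A candidate is excluded only if no genotype consistent with his phenotype could produce a type A child with a type O mother.
Arjun (type O): no genotype consistent with that phenotype can produce a type-A child with a type-O mother.
Nikolai (type B): no genotype consistent with that phenotype can produce a type-A child with a type-O mother.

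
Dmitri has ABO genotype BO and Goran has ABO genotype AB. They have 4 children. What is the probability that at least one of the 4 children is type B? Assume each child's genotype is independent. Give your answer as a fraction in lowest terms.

ABO cross BO × AB → 1/4 A, 1/2 B, 1/4 AB.
So P(type B) = 1/2 per child.
P(none) = (1/2)^4 = 1/16; P(at least one) = 1 − 1/16 = 15/16.

15/16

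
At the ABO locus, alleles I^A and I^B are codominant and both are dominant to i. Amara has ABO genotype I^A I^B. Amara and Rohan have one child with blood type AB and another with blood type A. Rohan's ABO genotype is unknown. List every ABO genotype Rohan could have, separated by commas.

For each candidate genotype of Rohan, check whether crossing it with I^A I^B can produce every observed child phenotype.
  I^A I^A → possible child types {A, AB} ✓
  I^A I^B → possible child types {A, B, AB} ✓
  I^A i → possible child types {A, B, AB} ✓
  I^B I^B → possible child types {B, AB} ✗
  I^B i → possible child types {A, B, AB} ✓
  i i → possible child types {A, B} ✗

I^A I^A, I^A I^B, I^A i, I^B i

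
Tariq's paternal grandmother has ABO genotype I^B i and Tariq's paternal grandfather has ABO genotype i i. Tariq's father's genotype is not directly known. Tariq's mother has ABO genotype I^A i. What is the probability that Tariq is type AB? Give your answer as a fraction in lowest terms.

Tariq's father's ABO genotype from I^B i × i i: 1/2 I^B i, 1/2 i i.
Crossing each possibility with the mother I^A i and summing P(type AB): 1/2·1/4 + 1/2·0 = 1/8.

1/8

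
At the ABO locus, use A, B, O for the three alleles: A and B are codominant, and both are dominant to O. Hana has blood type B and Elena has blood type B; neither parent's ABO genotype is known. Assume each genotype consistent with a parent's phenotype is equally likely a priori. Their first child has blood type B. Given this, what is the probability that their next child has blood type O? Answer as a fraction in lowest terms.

1/20

Possible genotypes: Hana ∈ {BB, BO}; Elena ∈ {BB, BO}.
Weight each parental genotype pair by prior × P(type-B child):
  BB × BB: posterior weight 4/15; P(next child type O) = 0.
  BB × BO: posterior weight 4/15; P(next child type O) = 0.
  BO × BB: posterior weight 4/15; P(next child type O) = 0.
  BO × BO: posterior weight 1/5; P(next child type O) = 1/4.
Weighted sum = 1/20.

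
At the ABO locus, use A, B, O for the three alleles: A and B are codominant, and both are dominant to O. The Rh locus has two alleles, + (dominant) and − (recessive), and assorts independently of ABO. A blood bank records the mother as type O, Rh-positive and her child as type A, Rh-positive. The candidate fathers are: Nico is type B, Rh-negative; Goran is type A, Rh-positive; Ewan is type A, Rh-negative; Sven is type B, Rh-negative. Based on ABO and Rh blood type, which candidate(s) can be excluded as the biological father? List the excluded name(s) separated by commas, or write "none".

Nico, Sven

A candidate is excluded only if no genotype consistent with his phenotype could produce a type A, Rh-positive child with a type O, Rh-positive mother.
Nico (type B, Rh-): no genotype consistent with that phenotype can produce a type-A Rh+ child with a type-O mother.
Sven (type B, Rh-): no genotype consistent with that phenotype can produce a type-A Rh+ child with a type-O mother.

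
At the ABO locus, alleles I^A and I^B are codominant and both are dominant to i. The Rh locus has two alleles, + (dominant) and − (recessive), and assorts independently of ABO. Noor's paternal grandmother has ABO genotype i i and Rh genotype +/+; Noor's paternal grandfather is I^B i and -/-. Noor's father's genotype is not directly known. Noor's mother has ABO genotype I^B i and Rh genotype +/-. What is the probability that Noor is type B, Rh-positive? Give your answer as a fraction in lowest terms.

15/32

Noor's father's ABO genotype from i i × I^B i: 1/2 I^B i, 1/2 i i.
Crossing each possibility with the mother I^B i and summing P(type B): 1/2·3/4 + 1/2·1/2 = 5/8.
Similarly for Rh via the father's Rh distribution: P(Rh+) = 3/4.
Independent loci: 5/8 × 3/4 = 15/32.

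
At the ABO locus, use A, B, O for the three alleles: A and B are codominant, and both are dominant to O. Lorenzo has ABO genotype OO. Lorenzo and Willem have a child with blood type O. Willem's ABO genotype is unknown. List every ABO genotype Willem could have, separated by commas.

For each candidate genotype of Willem, check whether crossing it with OO can produce every observed child phenotype.
  AA → possible child types {A} ✗
  AB → possible child types {A, B} ✗
  AO → possible child types {O, A} ✓
  BB → possible child types {B} ✗
  BO → possible child types {O, B} ✓
  OO → possible child types {O} ✓

AO, BO, OO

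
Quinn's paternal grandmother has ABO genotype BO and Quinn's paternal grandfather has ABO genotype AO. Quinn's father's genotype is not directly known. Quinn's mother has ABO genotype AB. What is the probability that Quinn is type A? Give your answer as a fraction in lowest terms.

3/8

Quinn's father's ABO genotype from BO × AO: 1/4 AB, 1/4 AO, 1/4 BO, 1/4 OO.
Crossing each possibility with the mother AB and summing P(type A): 1/4·1/4 + 1/4·1/2 + 1/4·1/4 + 1/4·1/2 = 3/8.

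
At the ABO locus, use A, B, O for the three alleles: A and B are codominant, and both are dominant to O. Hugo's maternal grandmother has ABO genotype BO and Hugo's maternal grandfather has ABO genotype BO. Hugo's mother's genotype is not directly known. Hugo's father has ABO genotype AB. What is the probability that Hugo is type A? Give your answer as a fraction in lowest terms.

Hugo's mother's ABO genotype from BO × BO: 1/4 BB, 1/2 BO, 1/4 OO.
Crossing each possibility with the father AB and summing P(type A): 1/4·0 + 1/2·1/4 + 1/4·1/2 = 1/4.

1/4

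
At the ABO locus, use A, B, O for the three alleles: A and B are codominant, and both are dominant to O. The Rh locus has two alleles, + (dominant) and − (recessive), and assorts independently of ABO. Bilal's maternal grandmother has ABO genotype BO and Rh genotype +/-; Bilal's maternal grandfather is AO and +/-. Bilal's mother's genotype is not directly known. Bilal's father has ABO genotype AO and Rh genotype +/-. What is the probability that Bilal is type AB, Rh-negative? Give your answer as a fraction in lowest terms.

1/32

Bilal's mother's ABO genotype from BO × AO: 1/4 AB, 1/4 AO, 1/4 BO, 1/4 OO.
Crossing each possibility with the father AO and summing P(type AB): 1/4·1/4 + 1/4·0 + 1/4·1/4 + 1/4·0 = 1/8.
Similarly for Rh via the mother's Rh distribution: P(Rh-) = 1/4.
Independent loci: 1/8 × 1/4 = 1/32.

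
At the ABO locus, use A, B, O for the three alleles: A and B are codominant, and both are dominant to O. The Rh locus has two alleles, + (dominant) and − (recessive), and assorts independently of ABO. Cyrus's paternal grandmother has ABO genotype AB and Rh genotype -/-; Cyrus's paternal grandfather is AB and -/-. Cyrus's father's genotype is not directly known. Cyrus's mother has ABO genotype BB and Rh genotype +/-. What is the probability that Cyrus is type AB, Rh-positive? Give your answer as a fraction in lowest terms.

1/4

Cyrus's father's ABO genotype from AB × AB: 1/4 AA, 1/2 AB, 1/4 BB.
Crossing each possibility with the mother BB and summing P(type AB): 1/4·1 + 1/2·1/2 + 1/4·0 = 1/2.
Similarly for Rh via the father's Rh distribution: P(Rh+) = 1/2.
Independent loci: 1/2 × 1/2 = 1/4.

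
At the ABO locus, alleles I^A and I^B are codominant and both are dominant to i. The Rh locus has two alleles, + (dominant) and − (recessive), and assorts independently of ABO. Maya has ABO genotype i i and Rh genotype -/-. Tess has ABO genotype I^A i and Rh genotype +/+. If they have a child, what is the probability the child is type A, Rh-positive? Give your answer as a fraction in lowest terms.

ABO cross i i × I^A i → offspring phenotypes: 1/2 O, 1/2 A.
Rh cross -/- × +/+ → 1 Rh+.
Independent loci: P(type A, Rh-positive) = 1/2 × 1 = 1/2.

1/2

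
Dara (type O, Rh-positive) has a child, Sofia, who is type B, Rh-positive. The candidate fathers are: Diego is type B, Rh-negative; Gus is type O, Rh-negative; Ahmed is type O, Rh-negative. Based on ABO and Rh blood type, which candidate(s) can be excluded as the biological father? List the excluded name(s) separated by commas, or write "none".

Gus, Ahmed

A candidate is excluded only if no genotype consistent with his phenotype could produce a type B, Rh-positive child with a type O, Rh-positive mother.
Gus (type O, Rh-): no genotype consistent with that phenotype can produce a type-B Rh+ child with a type-O mother.
Ahmed (type O, Rh-): no genotype consistent with that phenotype can produce a type-B Rh+ child with a type-O mother.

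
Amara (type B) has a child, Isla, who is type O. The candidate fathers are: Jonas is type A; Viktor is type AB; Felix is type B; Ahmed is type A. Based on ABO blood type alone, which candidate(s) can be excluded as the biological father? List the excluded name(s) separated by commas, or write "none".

Viktor

A candidate is excluded only if no genotype consistent with his phenotype could produce a type O child with a type B mother.
Viktor (type AB): no genotype consistent with that phenotype can produce a type-O child with a type-B mother.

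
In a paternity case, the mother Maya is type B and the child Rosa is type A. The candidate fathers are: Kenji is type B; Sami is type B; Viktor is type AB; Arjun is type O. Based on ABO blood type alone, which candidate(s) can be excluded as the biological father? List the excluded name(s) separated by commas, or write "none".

Kenji, Sami, Arjun

A candidate is excluded only if no genotype consistent with his phenotype could produce a type A child with a type B mother.
Kenji (type B): no genotype consistent with that phenotype can produce a type-A child with a type-B mother.
Sami (type B): no genotype consistent with that phenotype can produce a type-A child with a type-B mother.
Arjun (type O): no genotype consistent with that phenotype can produce a type-A child with a type-B mother.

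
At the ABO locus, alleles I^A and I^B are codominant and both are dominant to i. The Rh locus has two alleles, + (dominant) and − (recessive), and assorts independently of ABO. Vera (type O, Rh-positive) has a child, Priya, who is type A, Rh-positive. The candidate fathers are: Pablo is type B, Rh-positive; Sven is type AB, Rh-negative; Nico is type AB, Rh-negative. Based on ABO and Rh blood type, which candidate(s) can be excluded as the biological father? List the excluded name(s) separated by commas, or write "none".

A candidate is excluded only if no genotype consistent with his phenotype could produce a type A, Rh-positive child with a type O, Rh-positive mother.
Pablo (type B, Rh+): no genotype consistent with that phenotype can produce a type-A Rh+ child with a type-O mother.

Pablo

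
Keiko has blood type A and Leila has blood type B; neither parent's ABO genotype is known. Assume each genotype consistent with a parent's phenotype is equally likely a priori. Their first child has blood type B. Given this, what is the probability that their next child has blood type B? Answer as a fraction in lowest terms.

Possible genotypes: Keiko ∈ {AA, AO}; Leila ∈ {BB, BO}.
Weight each parental genotype pair by prior × P(type-B child):
  AO × BB: posterior weight 2/3; P(next child type B) = 1/2.
  AO × BO: posterior weight 1/3; P(next child type B) = 1/4.
Weighted sum = 5/12.

5/12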